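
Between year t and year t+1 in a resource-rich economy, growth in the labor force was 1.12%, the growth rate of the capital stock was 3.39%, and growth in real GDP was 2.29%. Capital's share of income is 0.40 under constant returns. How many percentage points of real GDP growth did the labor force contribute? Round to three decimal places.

0.672 percentage points

Labor's share = 1 − 0.4 = 0.6.
Contribution = share × growth = 0.6 × 1.12 = 0.672 pp.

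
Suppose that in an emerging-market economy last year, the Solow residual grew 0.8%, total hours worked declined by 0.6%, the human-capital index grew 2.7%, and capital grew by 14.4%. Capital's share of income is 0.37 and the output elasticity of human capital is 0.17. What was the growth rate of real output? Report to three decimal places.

Real output growth was 6.311%.

Labor's share = 1 − 0.37 − 0.17 = 0.46.
Capital: 0.37 × 14.4 = 5.328 pp.
The human-capital index: 0.17 × 2.7 = 0.459 pp.
Total hours worked: 0.46 × (-0.6) = -0.276 pp.
Output growth = 0.8 + 5.511 = 6.311%.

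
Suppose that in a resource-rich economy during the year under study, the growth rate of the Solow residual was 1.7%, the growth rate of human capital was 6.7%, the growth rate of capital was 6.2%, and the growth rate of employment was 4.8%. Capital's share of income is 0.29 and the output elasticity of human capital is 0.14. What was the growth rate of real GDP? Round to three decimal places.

Labor's share = 1 − 0.29 − 0.14 = 0.57.
Capital: 0.29 × 6.2 = 1.798 pp.
Human capital: 0.14 × 6.7 = 0.938 pp.
Employment: 0.57 × 4.8 = 2.736 pp.
Output growth = 1.7 + 5.472 = 7.172%.

Real GDP growth was 7.172%.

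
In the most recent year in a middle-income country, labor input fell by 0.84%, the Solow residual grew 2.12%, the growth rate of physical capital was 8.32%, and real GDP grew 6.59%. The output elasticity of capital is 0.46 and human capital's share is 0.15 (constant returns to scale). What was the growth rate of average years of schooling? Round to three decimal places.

Labor's share = 1 − 0.46 − 0.15 = 0.39.
gY = gA + 0.46×8.32 + 0.39×(-0.84) + 0.15×g.
0.15×g = 6.59 − 2.12 − 3.4996 = 0.9704.
g = 0.9704 / 0.15 = 6.46933%.

6.469%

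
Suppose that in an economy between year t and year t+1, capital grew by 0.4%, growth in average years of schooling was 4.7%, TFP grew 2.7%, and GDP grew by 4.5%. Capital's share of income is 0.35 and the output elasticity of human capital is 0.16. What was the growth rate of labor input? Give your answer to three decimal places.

Labor input grew 1.853%.

Labor's share = 1 − 0.35 − 0.16 = 0.49.
gY = gA + 0.35×0.4 + 0.16×4.7 + 0.49×g.
0.49×g = 4.5 − 2.7 − 0.892 = 0.908.
g = 0.908 / 0.49 = 1.85306%.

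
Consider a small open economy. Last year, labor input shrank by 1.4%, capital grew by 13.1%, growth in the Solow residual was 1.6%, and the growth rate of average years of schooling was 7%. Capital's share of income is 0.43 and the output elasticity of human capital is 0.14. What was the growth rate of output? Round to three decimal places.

Output growth was 7.611%.

Labor's share = 1 − 0.43 − 0.14 = 0.43.
Capital: 0.43 × 13.1 = 5.633 pp.
Average years of schooling: 0.14 × 7 = 0.98 pp.
Labor input: 0.43 × (-1.4) = -0.602 pp.
Output growth = 1.6 + 6.011 = 7.611%.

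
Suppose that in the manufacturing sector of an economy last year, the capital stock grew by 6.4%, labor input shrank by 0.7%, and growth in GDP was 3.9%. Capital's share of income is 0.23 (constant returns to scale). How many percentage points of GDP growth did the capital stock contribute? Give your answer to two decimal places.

Contribution = share × growth = 0.23 × 6.4 = 1.472 pp.

1.47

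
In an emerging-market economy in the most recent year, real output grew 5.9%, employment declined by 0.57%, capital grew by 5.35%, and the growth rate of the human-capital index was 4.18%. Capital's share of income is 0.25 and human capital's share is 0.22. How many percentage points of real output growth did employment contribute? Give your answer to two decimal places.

Labor's share = 1 − 0.25 − 0.22 = 0.53.
Contribution = share × growth = 0.53 × (-0.57) = -0.3021 pp.

-0.30 pp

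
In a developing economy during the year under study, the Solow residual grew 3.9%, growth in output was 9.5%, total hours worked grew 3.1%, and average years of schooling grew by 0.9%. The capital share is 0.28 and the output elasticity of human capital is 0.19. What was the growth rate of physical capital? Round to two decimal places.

Labor's share = 1 − 0.28 − 0.19 = 0.53.
gY = gA + 0.19×0.9 + 0.53×3.1 + 0.28×g.
0.28×g = 9.5 − 3.9 − 1.814 = 3.786.
g = 3.786 / 0.28 = 13.5214%.

Physical capital grew 13.52%.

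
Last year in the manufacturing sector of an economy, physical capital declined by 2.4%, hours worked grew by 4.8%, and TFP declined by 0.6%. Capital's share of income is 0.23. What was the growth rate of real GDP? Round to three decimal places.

Labor's share = 1 − 0.23 = 0.77.
Physical capital: 0.23 × (-2.4) = -0.552 pp.
Hours worked: 0.77 × 4.8 = 3.696 pp.
Output growth = -0.6 + 3.144 = 2.544%.

2.544%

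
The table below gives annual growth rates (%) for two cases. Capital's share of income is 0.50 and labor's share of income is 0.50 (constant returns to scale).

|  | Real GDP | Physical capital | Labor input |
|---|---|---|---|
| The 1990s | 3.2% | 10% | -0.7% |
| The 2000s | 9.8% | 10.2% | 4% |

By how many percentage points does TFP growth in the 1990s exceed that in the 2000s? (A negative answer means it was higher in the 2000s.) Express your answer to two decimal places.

-4.15 percentage points

Labor's share = 1 − 0.5 = 0.5.
The 1990s: TFP = 3.2 − 5 + 0.35 = -1.45%.
The 2000s: TFP = 9.8 − 5.1 − 2 = 2.7%.
Difference = -1.45 − (2.7) = -4.15 pp.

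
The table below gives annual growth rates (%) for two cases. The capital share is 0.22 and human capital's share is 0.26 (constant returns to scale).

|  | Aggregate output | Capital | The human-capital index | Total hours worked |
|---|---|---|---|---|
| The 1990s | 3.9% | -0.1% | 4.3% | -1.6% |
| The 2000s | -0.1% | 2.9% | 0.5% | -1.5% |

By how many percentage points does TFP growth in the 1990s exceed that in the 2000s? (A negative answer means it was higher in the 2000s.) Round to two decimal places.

3.72 percentage points

Labor's share = 1 − 0.22 − 0.26 = 0.52.
The 1990s: TFP = 3.9 + 0.022 − 1.118 + 0.832 = 3.636%.
The 2000s: TFP = -0.1 − 0.638 − 0.13 + 0.78 = -0.088%.
Difference = 3.636 − (-0.088) = 3.724 pp.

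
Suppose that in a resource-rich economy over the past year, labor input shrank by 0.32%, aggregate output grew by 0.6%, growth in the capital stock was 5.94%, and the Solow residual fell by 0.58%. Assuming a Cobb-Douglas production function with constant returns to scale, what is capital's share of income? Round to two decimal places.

α = 0.24

gY = gA + α·gK + (1−α)·gL, so gY − gA − gL = α(gK − gL).
0.6 + 0.58 + 0.32 = α × (5.94 − (-0.32)).
1.5 = 6.26 α, so α = 0.2396.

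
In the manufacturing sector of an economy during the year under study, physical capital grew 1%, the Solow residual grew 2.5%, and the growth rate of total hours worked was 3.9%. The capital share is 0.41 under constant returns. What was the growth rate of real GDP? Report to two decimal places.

Real GDP grew 5.21%.

Labor's share = 1 − 0.41 = 0.59.
Physical capital: 0.41 × 1 = 0.41 pp.
Total hours worked: 0.59 × 3.9 = 2.301 pp.
Output growth = 2.5 + 2.711 = 5.211%.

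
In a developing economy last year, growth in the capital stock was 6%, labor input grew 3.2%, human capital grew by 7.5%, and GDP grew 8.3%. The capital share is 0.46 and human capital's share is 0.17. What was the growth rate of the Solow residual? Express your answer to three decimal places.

Labor's share = 1 − 0.46 − 0.17 = 0.37.
The capital stock: 0.46 × 6 = 2.76 pp.
Human capital: 0.17 × 7.5 = 1.275 pp.
Labor input: 0.37 × 3.2 = 1.184 pp.
TFP growth = 8.3 − 5.219 = 3.081%.

3.081%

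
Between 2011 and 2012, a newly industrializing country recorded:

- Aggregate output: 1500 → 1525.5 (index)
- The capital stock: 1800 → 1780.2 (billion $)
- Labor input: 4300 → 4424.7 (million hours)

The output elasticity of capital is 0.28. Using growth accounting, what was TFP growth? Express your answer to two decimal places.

-0.08%

Aggregate output growth = (1525.5 − 1500) / 1500 = 1.7%.
The capital stock growth = (1780.2 − 1800) / 1800 = -1.1%.
Labor input growth = (4424.7 − 4300) / 4300 = 2.9%.
Labor's share = 1 − 0.28 = 0.72.
The capital stock: 0.28 × (-1.1) = -0.308 pp.
Labor input: 0.72 × 2.9 = 2.088 pp.
TFP growth = 1.7 − 1.78 = -0.08%.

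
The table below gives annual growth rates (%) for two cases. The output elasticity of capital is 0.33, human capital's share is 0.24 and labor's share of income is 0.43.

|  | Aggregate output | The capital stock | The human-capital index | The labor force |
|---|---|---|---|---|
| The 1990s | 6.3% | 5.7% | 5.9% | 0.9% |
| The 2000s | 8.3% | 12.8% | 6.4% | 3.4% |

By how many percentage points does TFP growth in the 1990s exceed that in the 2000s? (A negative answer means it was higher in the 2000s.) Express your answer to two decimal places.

Labor's share = 1 − 0.33 − 0.24 = 0.43.
The 1990s: TFP = 6.3 − 1.881 − 1.416 − 0.387 = 2.616%.
The 2000s: TFP = 8.3 − 4.224 − 1.536 − 1.462 = 1.078%.
Difference = 2.616 − (1.078) = 1.538 pp.

1.54 percentage points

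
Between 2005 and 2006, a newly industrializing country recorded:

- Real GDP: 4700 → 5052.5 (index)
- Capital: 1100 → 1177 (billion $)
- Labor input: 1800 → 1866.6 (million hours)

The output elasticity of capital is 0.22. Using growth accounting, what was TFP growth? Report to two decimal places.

3.07%

Real GDP growth = (5052.5 − 4700) / 4700 = 7.5%.
Capital growth = (1177 − 1100) / 1100 = 7%.
Labor input growth = (1866.6 − 1800) / 1800 = 3.7%.
Labor's share = 1 − 0.22 = 0.78.
Capital: 0.22 × 7 = 1.54 pp.
Labor input: 0.78 × 3.7 = 2.886 pp.
TFP growth = 7.5 − 4.426 = 3.074%.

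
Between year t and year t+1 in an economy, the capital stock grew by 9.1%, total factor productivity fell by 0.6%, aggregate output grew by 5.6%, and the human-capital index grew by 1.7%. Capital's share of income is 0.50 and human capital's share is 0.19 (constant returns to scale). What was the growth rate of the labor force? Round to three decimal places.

4.281%

Labor's share = 1 − 0.5 − 0.19 = 0.31.
gY = gA + 0.5×9.1 + 0.19×1.7 + 0.31×g.
0.31×g = 5.6 + 0.6 − 4.873 = 1.327.
g = 1.327 / 0.31 = 4.28065%.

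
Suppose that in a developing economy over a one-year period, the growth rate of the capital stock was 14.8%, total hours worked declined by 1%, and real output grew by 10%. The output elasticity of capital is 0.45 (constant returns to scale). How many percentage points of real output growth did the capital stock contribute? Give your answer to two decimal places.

Contribution = share × growth = 0.45 × 14.8 = 6.66 pp.

6.66 pp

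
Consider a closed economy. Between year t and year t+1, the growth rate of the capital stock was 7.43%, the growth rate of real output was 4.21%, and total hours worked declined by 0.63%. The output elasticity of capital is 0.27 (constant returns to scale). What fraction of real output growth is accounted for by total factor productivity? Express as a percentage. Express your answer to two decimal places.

Labor's share = 1 − 0.27 = 0.73.
The capital stock: 0.27 × 7.43 = 2.0061 pp.
Total hours worked: 0.73 × (-0.63) = -0.4599 pp.
TFP growth = 4.21 − 1.5462 = 2.6638%.
TFP share of growth = 2.6638 / 4.21 × 100 = 63.2732%.

Total factor productivity accounted for 63.27% of growth.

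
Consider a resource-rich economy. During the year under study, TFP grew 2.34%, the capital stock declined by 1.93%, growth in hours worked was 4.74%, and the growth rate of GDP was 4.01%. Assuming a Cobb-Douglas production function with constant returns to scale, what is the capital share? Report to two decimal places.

α = 0.46

gY = gA + α·gK + (1−α)·gL, so gY − gA − gL = α(gK − gL).
4.01 − 2.34 − 4.74 = α × (-1.93 − 4.74).
-3.07 = -6.67 α, so α = 0.4603.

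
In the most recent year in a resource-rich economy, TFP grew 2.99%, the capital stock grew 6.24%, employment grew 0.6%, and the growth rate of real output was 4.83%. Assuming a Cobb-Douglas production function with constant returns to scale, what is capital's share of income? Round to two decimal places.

α = 0.22

gY = gA + α·gK + (1−α)·gL, so gY − gA − gL = α(gK − gL).
4.83 − 2.99 − 0.6 = α × (6.24 − 0.6).
1.24 = 5.64 α, so α = 0.2199.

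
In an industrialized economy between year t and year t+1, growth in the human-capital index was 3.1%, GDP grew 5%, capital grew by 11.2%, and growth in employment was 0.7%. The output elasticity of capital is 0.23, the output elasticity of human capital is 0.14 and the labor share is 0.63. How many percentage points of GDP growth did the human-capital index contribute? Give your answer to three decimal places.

Contribution = share × growth = 0.14 × 3.1 = 0.434 pp.

0.434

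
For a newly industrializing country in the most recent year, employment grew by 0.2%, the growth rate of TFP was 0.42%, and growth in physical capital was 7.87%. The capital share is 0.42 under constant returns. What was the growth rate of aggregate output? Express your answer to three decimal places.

3.841%

Labor's share = 1 − 0.42 = 0.58.
Physical capital: 0.42 × 7.87 = 3.3054 pp.
Employment: 0.58 × 0.2 = 0.116 pp.
Output growth = 0.42 + 3.4214 = 3.8414%.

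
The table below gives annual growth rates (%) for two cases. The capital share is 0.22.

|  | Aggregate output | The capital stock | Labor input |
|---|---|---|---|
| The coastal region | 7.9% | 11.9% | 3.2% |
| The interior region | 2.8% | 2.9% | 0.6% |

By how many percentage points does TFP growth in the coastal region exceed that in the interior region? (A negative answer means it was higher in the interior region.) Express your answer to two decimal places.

1.09 percentage points

Labor's share = 1 − 0.22 = 0.78.
The coastal region: TFP = 7.9 − 2.618 − 2.496 = 2.786%.
The interior region: TFP = 2.8 − 0.638 − 0.468 = 1.694%.
Difference = 2.786 − (1.694) = 1.092 pp.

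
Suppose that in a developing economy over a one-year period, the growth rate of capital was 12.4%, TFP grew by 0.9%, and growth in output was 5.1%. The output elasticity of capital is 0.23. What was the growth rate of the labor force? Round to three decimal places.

1.751%

Labor's share = 1 − 0.23 = 0.77.
gY = gA + 0.23×12.4 + 0.77×g.
0.77×g = 5.1 − 0.9 − 2.852 = 1.348.
g = 1.348 / 0.77 = 1.75065%.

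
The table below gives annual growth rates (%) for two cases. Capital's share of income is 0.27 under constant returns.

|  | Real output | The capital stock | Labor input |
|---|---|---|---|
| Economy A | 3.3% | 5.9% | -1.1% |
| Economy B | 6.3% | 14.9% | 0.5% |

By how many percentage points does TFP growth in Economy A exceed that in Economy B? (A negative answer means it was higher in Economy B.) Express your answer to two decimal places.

0.60 percentage points

Labor's share = 1 − 0.27 = 0.73.
Economy A: TFP = 3.3 − 1.593 + 0.803 = 2.51%.
Economy B: TFP = 6.3 − 4.023 − 0.365 = 1.912%.
Difference = 2.51 − (1.912) = 0.598 pp.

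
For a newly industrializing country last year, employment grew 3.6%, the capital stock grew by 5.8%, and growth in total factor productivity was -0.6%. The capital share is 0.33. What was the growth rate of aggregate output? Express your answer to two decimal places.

Aggregate output grew 3.73%.

Labor's share = 1 − 0.33 = 0.67.
The capital stock: 0.33 × 5.8 = 1.914 pp.
Employment: 0.67 × 3.6 = 2.412 pp.
Output growth = -0.6 + 4.326 = 3.726%.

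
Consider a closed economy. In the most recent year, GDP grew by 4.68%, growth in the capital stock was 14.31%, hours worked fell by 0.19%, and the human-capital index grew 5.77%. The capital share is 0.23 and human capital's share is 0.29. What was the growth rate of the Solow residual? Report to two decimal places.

Labor's share = 1 − 0.23 − 0.29 = 0.48.
The capital stock: 0.23 × 14.31 = 3.2913 pp.
The human-capital index: 0.29 × 5.77 = 1.6733 pp.
Hours worked: 0.48 × (-0.19) = -0.0912 pp.
TFP growth = 4.68 − 4.8734 = -0.1934%.

-0.19%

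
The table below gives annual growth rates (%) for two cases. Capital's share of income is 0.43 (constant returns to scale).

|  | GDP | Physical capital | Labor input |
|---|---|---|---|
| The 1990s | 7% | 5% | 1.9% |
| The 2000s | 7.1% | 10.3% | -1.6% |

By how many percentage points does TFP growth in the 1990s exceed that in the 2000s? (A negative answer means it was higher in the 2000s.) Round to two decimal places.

0.18 percentage points

Labor's share = 1 − 0.43 = 0.57.
The 1990s: TFP = 7 − 2.15 − 1.083 = 3.767%.
The 2000s: TFP = 7.1 − 4.429 + 0.912 = 3.583%.
Difference = 3.767 − (3.583) = 0.184 pp.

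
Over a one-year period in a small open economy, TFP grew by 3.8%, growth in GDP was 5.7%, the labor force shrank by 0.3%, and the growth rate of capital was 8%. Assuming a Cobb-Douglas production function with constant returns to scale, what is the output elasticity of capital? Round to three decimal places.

α = 0.265

gY = gA + α·gK + (1−α)·gL, so gY − gA − gL = α(gK − gL).
5.7 − 3.8 + 0.3 = α × (8 − (-0.3)).
2.2 = 8.3 α, so α = 0.26506.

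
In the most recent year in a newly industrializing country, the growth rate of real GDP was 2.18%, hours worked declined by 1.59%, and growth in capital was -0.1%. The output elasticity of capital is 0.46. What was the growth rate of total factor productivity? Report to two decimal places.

Labor's share = 1 − 0.46 = 0.54.
Capital: 0.46 × (-0.1) = -0.046 pp.
Hours worked: 0.54 × (-1.59) = -0.8586 pp.
TFP growth = 2.18 + 0.9046 = 3.0846%.

3.08%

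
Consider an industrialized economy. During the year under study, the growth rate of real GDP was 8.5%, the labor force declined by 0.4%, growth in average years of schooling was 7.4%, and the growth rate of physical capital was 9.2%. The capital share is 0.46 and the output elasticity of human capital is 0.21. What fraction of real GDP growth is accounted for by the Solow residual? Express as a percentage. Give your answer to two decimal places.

Labor's share = 1 − 0.46 − 0.21 = 0.33.
Physical capital: 0.46 × 9.2 = 4.232 pp.
Average years of schooling: 0.21 × 7.4 = 1.554 pp.
The labor force: 0.33 × (-0.4) = -0.132 pp.
TFP growth = 8.5 − 5.654 = 2.846%.
TFP share of growth = 2.846 / 8.5 × 100 = 33.4824%.

The Solow residual accounted for 33.48% of growth.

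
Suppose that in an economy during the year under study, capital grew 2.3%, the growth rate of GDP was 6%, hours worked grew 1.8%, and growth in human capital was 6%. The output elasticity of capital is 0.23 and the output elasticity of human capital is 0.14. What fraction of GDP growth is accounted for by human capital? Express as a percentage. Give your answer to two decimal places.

Human capital contributed 0.14 × 6 = 0.84 pp.
Share of growth = 0.84 / 6 × 100 = 14%.

Human capital accounted for 14.00% of growth.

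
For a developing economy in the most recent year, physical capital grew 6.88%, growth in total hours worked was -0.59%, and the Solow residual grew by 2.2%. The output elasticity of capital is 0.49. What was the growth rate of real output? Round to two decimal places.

Real output growth was 5.27%.

Labor's share = 1 − 0.49 = 0.51.
Physical capital: 0.49 × 6.88 = 3.3712 pp.
Total hours worked: 0.51 × (-0.59) = -0.3009 pp.
Output growth = 2.2 + 3.0703 = 5.2703%.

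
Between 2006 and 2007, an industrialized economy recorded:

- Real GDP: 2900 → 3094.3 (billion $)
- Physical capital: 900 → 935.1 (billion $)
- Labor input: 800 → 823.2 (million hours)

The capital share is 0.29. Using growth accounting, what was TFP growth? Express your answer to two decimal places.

3.51%

Real GDP growth = (3094.3 − 2900) / 2900 = 6.7%.
Physical capital growth = (935.1 − 900) / 900 = 3.9%.
Labor input growth = (823.2 − 800) / 800 = 2.9%.
Labor's share = 1 − 0.29 = 0.71.
Physical capital: 0.29 × 3.9 = 1.131 pp.
Labor input: 0.71 × 2.9 = 2.059 pp.
TFP growth = 6.7 − 3.19 = 3.51%.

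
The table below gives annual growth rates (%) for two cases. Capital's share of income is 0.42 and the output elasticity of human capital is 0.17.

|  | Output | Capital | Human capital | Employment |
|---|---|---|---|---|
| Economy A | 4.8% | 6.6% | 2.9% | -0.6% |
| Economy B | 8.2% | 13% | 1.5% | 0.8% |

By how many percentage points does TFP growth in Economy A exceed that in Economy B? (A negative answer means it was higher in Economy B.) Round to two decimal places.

Labor's share = 1 − 0.42 − 0.17 = 0.41.
Economy A: TFP = 4.8 − 2.772 − 0.493 + 0.246 = 1.781%.
Economy B: TFP = 8.2 − 5.46 − 0.255 − 0.328 = 2.157%.
Difference = 1.781 − (2.157) = -0.376 pp.

-0.38 percentage points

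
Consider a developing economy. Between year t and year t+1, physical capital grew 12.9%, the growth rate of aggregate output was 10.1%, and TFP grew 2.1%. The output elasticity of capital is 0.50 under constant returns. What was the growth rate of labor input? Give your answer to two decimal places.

Labor's share = 1 − 0.5 = 0.5.
gY = gA + 0.5×12.9 + 0.5×g.
0.5×g = 10.1 − 2.1 − 6.45 = 1.55.
g = 1.55 / 0.5 = 3.1%.

Labor input growth was 3.10%.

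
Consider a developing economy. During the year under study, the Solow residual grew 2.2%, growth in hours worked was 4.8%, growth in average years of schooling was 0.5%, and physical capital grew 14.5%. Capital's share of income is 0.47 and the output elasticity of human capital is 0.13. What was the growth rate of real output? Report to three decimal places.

Labor's share = 1 − 0.47 − 0.13 = 0.4.
Physical capital: 0.47 × 14.5 = 6.815 pp.
Average years of schooling: 0.13 × 0.5 = 0.065 pp.
Hours worked: 0.4 × 4.8 = 1.92 pp.
Output growth = 2.2 + 8.8 = 11%.

11.000%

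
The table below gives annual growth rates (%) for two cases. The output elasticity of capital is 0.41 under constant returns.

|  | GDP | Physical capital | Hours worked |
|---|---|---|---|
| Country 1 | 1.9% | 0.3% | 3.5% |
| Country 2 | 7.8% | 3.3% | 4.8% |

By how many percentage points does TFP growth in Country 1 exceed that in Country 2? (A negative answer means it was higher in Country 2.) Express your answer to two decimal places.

-3.90 percentage points

Labor's share = 1 − 0.41 = 0.59.
Country 1: TFP = 1.9 − 0.123 − 2.065 = -0.288%.
Country 2: TFP = 7.8 − 1.353 − 2.832 = 3.615%.
Difference = -0.288 − (3.615) = -3.903 pp.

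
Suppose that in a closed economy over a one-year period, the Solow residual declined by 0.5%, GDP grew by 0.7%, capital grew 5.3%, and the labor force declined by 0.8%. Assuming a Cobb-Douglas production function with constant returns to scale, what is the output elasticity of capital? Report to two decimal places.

The output elasticity of capital is 0.33.

gY = gA + α·gK + (1−α)·gL, so gY − gA − gL = α(gK − gL).
0.7 + 0.5 + 0.8 = α × (5.3 − (-0.8)).
2 = 6.1 α, so α = 0.3279.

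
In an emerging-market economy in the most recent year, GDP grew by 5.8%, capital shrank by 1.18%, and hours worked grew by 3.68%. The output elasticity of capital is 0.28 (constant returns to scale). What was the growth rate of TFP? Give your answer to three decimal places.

3.481%

Labor's share = 1 − 0.28 = 0.72.
Capital: 0.28 × (-1.18) = -0.3304 pp.
Hours worked: 0.72 × 3.68 = 2.6496 pp.
TFP growth = 5.8 − 2.3192 = 3.4808%.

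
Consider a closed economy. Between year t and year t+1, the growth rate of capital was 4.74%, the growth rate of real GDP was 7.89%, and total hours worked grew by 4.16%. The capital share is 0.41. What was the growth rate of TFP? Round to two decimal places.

Labor's share = 1 − 0.41 = 0.59.
Capital: 0.41 × 4.74 = 1.9434 pp.
Total hours worked: 0.59 × 4.16 = 2.4544 pp.
TFP growth = 7.89 − 4.3978 = 3.4922%.

3.49%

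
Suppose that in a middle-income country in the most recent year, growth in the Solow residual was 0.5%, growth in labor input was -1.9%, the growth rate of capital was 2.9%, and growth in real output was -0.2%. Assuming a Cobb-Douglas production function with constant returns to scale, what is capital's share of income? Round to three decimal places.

Capital's share of income is 0.250.

gY = gA + α·gK + (1−α)·gL, so gY − gA − gL = α(gK − gL).
-0.2 − 0.5 + 1.9 = α × (2.9 − (-1.9)).
1.2 = 4.8 α, so α = 0.25.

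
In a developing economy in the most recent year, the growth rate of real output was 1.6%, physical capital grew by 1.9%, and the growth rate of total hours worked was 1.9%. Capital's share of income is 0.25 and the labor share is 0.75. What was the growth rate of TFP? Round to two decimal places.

Labor's share = 1 − 0.25 = 0.75.
Physical capital: 0.25 × 1.9 = 0.475 pp.
Total hours worked: 0.75 × 1.9 = 1.425 pp.
TFP growth = 1.6 − 1.9 = -0.3%.

-0.30%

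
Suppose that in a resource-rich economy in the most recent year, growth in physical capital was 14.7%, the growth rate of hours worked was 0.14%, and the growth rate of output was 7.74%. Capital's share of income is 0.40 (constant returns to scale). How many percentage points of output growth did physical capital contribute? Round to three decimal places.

5.880

Contribution = share × growth = 0.4 × 14.7 = 5.88 pp.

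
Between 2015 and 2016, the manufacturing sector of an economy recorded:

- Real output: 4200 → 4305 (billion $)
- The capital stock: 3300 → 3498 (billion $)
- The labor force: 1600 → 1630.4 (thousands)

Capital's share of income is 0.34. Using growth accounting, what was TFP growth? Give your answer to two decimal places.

Real output growth = (4305 − 4200) / 4200 = 2.5%.
The capital stock growth = (3498 − 3300) / 3300 = 6%.
The labor force growth = (1630.4 − 1600) / 1600 = 1.9%.
Labor's share = 1 − 0.34 = 0.66.
The capital stock: 0.34 × 6 = 2.04 pp.
The labor force: 0.66 × 1.9 = 1.254 pp.
TFP growth = 2.5 − 3.294 = -0.794%.

-0.79%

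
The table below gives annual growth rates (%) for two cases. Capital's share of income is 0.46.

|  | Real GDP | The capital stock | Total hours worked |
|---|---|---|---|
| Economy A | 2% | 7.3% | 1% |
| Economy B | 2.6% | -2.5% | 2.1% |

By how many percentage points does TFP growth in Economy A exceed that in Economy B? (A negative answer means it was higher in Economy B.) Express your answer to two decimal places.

Labor's share = 1 − 0.46 = 0.54.
Economy A: TFP = 2 − 3.358 − 0.54 = -1.898%.
Economy B: TFP = 2.6 + 1.15 − 1.134 = 2.616%.
Difference = -1.898 − (2.616) = -4.514 pp.

-4.51 percentage points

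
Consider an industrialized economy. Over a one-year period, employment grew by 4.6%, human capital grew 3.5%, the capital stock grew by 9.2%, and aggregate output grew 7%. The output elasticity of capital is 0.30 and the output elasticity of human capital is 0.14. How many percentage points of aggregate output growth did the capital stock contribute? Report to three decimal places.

Contribution = share × growth = 0.3 × 9.2 = 2.76 pp.

2.760 percentage points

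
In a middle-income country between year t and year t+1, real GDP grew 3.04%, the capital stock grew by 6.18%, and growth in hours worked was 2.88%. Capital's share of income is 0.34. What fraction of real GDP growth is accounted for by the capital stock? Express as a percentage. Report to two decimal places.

The capital stock contributed 0.34 × 6.18 = 2.1012 pp.
Share of growth = 2.1012 / 3.04 × 100 = 69.1184%.

69.12%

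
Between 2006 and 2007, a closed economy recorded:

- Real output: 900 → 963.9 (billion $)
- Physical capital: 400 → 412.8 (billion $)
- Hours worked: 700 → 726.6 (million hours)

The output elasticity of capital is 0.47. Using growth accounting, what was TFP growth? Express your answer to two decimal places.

Real output growth = (963.9 − 900) / 900 = 7.1%.
Physical capital growth = (412.8 − 400) / 400 = 3.2%.
Hours worked growth = (726.6 − 700) / 700 = 3.8%.
Labor's share = 1 − 0.47 = 0.53.
Physical capital: 0.47 × 3.2 = 1.504 pp.
Hours worked: 0.53 × 3.8 = 2.014 pp.
TFP growth = 7.1 − 3.518 = 3.582%.

TFP grew 3.58%.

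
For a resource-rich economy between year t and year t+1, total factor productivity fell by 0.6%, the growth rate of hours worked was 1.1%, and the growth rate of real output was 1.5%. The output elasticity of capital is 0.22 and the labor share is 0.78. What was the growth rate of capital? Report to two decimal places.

Capital grew 5.65%.

Labor's share = 1 − 0.22 = 0.78.
gY = gA + 0.78×1.1 + 0.22×g.
0.22×g = 1.5 + 0.6 − 0.858 = 1.242.
g = 1.242 / 0.22 = 5.6455%.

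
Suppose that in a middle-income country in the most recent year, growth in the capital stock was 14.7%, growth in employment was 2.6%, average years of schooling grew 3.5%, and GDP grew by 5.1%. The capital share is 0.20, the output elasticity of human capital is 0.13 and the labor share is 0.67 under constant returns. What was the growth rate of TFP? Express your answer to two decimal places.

-0.04%

Labor's share = 1 − 0.2 − 0.13 = 0.67.
The capital stock: 0.2 × 14.7 = 2.94 pp.
Average years of schooling: 0.13 × 3.5 = 0.455 pp.
Employment: 0.67 × 2.6 = 1.742 pp.
TFP growth = 5.1 − 5.137 = -0.037%.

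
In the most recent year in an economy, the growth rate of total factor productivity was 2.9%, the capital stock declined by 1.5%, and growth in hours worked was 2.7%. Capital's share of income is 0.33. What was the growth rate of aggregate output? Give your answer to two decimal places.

Labor's share = 1 − 0.33 = 0.67.
The capital stock: 0.33 × (-1.5) = -0.495 pp.
Hours worked: 0.67 × 2.7 = 1.809 pp.
Output growth = 2.9 + 1.314 = 4.214%.

Aggregate output grew 4.21%.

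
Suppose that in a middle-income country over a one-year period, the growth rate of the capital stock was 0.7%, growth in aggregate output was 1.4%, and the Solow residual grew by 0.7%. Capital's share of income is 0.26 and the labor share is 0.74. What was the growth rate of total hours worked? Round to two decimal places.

Labor's share = 1 − 0.26 = 0.74.
gY = gA + 0.26×0.7 + 0.74×g.
0.74×g = 1.4 − 0.7 − 0.182 = 0.518.
g = 0.518 / 0.74 = 0.7%.

0.70%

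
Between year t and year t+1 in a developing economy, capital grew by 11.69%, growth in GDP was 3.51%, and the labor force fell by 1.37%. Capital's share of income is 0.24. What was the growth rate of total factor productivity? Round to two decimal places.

Labor's share = 1 − 0.24 = 0.76.
Capital: 0.24 × 11.69 = 2.8056 pp.
The labor force: 0.76 × (-1.37) = -1.0412 pp.
TFP growth = 3.51 − 1.7644 = 1.7456%.

Total factor productivity grew 1.75%.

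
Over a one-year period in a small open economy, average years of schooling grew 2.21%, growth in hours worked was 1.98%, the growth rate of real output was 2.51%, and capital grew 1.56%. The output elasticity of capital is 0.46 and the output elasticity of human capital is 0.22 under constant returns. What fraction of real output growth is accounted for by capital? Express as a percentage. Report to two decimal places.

28.59%

Capital contributed 0.46 × 1.56 = 0.7176 pp.
Share of growth = 0.7176 / 2.51 × 100 = 28.5896%.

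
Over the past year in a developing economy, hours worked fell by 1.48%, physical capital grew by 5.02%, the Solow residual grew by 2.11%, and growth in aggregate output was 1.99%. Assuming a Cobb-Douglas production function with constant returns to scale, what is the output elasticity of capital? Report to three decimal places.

gY = gA + α·gK + (1−α)·gL, so gY − gA − gL = α(gK − gL).
1.99 − 2.11 + 1.48 = α × (5.02 − (-1.48)).
1.36 = 6.5 α, so α = 0.20923.

α = 0.209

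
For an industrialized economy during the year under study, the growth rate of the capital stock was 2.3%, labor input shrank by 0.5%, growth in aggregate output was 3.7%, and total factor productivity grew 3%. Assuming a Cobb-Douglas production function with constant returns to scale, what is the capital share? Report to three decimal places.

gY = gA + α·gK + (1−α)·gL, so gY − gA − gL = α(gK − gL).
3.7 − 3 + 0.5 = α × (2.3 − (-0.5)).
1.2 = 2.8 α, so α = 0.42857.

α = 0.429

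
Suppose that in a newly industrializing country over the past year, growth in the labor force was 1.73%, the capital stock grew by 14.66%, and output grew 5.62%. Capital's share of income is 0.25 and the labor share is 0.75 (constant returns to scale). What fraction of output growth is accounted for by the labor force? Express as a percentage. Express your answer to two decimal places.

Labor's share = 1 − 0.25 = 0.75.
The labor force contributed 0.75 × 1.73 = 1.2975 pp.
Share of growth = 1.2975 / 5.62 × 100 = 23.0872%.

23.09%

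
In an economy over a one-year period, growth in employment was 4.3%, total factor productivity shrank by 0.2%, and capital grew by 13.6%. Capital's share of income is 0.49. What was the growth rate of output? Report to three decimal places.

Labor's share = 1 − 0.49 = 0.51.
Capital: 0.49 × 13.6 = 6.664 pp.
Employment: 0.51 × 4.3 = 2.193 pp.
Output growth = -0.2 + 8.857 = 8.657%.

Output growth was 8.657%.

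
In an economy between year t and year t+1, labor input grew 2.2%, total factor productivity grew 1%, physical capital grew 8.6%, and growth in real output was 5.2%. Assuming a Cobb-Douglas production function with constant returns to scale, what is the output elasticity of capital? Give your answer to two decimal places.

The output elasticity of capital is 0.31.

gY = gA + α·gK + (1−α)·gL, so gY − gA − gL = α(gK − gL).
5.2 − 1 − 2.2 = α × (8.6 − 2.2).
2 = 6.4 α, so α = 0.3125.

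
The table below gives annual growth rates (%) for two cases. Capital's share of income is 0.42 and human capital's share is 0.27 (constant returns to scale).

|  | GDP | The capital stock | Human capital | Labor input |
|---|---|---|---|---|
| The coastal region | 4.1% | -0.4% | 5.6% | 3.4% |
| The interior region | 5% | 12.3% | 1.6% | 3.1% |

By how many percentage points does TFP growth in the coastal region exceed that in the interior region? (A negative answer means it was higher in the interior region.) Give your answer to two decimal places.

Labor's share = 1 − 0.42 − 0.27 = 0.31.
The coastal region: TFP = 4.1 + 0.168 − 1.512 − 1.054 = 1.702%.
The interior region: TFP = 5 − 5.166 − 0.432 − 0.961 = -1.559%.
Difference = 1.702 − (-1.559) = 3.261 pp.

3.26 percentage points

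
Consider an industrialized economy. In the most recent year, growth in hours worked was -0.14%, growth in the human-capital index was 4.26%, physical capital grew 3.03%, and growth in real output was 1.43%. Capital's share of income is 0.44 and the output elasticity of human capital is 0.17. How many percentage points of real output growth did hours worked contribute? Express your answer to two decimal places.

Labor's share = 1 − 0.44 − 0.17 = 0.39.
Contribution = share × growth = 0.39 × (-0.14) = -0.0546 pp.

-0.05 pp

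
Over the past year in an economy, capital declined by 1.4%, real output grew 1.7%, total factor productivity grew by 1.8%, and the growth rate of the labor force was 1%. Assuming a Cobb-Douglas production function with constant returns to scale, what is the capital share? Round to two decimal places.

The capital share is 0.46.

gY = gA + α·gK + (1−α)·gL, so gY − gA − gL = α(gK − gL).
1.7 − 1.8 − 1 = α × (-1.4 − 1).
-1.1 = -2.4 α, so α = 0.4583.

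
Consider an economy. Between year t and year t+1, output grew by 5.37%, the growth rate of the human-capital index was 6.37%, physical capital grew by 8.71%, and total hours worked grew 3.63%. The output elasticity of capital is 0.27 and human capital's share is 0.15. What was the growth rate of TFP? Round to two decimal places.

Labor's share = 1 − 0.27 − 0.15 = 0.58.
Physical capital: 0.27 × 8.71 = 2.3517 pp.
The human-capital index: 0.15 × 6.37 = 0.9555 pp.
Total hours worked: 0.58 × 3.63 = 2.1054 pp.
TFP growth = 5.37 − 5.4126 = -0.0426%.

-0.04%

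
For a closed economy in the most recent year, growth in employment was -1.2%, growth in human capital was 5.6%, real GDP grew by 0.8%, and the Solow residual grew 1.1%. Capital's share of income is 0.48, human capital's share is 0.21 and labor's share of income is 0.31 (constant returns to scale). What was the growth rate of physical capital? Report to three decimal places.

-2.300%

Labor's share = 1 − 0.48 − 0.21 = 0.31.
gY = gA + 0.21×5.6 + 0.31×(-1.2) + 0.48×g.
0.48×g = 0.8 − 1.1 − 0.804 = -1.104.
g = -1.104 / 0.48 = -2.3%.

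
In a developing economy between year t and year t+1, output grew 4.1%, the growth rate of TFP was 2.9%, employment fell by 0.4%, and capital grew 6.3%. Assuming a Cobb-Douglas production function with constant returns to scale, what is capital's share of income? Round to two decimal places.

gY = gA + α·gK + (1−α)·gL, so gY − gA − gL = α(gK − gL).
4.1 − 2.9 + 0.4 = α × (6.3 − (-0.4)).
1.6 = 6.7 α, so α = 0.2388.

α = 0.24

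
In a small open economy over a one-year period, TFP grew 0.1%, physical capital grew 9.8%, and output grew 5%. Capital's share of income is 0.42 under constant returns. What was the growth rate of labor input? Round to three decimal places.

Labor's share = 1 − 0.42 = 0.58.
gY = gA + 0.42×9.8 + 0.58×g.
0.58×g = 5 − 0.1 − 4.116 = 0.784.
g = 0.784 / 0.58 = 1.35172%.

1.352%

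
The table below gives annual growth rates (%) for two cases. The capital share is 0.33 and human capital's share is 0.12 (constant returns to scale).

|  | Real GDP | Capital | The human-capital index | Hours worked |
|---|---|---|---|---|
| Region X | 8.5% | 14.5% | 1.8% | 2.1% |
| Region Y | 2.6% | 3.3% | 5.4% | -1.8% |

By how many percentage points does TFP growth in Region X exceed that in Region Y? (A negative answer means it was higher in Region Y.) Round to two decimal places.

Labor's share = 1 − 0.33 − 0.12 = 0.55.
Region X: TFP = 8.5 − 4.785 − 0.216 − 1.155 = 2.344%.
Region Y: TFP = 2.6 − 1.089 − 0.648 + 0.99 = 1.853%.
Difference = 2.344 − (1.853) = 0.491 pp.

0.49 percentage points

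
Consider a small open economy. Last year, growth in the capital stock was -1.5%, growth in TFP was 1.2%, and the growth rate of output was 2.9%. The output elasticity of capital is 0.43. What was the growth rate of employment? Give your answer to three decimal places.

Employment grew 4.114%.

Labor's share = 1 − 0.43 = 0.57.
gY = gA + 0.43×(-1.5) + 0.57×g.
0.57×g = 2.9 − 1.2 + 0.645 = 2.345.
g = 2.345 / 0.57 = 4.11404%.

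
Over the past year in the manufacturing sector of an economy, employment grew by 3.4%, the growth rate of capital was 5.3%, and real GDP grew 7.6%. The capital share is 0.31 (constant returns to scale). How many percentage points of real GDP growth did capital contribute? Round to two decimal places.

Contribution = share × growth = 0.31 × 5.3 = 1.643 pp.

1.64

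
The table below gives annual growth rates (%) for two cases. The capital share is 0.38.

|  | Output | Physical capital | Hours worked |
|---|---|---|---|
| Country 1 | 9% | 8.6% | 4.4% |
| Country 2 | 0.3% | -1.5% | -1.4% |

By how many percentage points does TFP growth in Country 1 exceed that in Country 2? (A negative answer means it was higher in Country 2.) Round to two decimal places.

1.27 percentage points

Labor's share = 1 − 0.38 = 0.62.
Country 1: TFP = 9 − 3.268 − 2.728 = 3.004%.
Country 2: TFP = 0.3 + 0.57 + 0.868 = 1.738%.
Difference = 3.004 − (1.738) = 1.266 pp.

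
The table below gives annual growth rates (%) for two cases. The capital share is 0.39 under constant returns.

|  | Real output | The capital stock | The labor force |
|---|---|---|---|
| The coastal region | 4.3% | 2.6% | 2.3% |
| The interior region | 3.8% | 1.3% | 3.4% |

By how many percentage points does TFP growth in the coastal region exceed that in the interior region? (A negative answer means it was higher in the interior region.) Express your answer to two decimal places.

0.66 percentage points

Labor's share = 1 − 0.39 = 0.61.
The coastal region: TFP = 4.3 − 1.014 − 1.403 = 1.883%.
The interior region: TFP = 3.8 − 0.507 − 2.074 = 1.219%.
Difference = 1.883 − (1.219) = 0.664 pp.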